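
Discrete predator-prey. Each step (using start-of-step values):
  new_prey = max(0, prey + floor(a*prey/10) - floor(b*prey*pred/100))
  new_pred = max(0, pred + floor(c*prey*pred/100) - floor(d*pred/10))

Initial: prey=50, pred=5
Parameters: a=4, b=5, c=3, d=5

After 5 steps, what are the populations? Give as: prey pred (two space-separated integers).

Step 1: prey: 50+20-12=58; pred: 5+7-2=10
Step 2: prey: 58+23-29=52; pred: 10+17-5=22
Step 3: prey: 52+20-57=15; pred: 22+34-11=45
Step 4: prey: 15+6-33=0; pred: 45+20-22=43
Step 5: prey: 0+0-0=0; pred: 43+0-21=22

Answer: 0 22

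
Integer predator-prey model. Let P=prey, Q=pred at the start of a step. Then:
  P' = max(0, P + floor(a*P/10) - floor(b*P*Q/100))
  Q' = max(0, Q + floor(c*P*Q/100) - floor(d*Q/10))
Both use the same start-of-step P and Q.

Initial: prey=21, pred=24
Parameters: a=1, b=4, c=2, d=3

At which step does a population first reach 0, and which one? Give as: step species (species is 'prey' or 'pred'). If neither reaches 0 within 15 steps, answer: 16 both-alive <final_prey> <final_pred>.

Answer: 2 prey

Derivation:
Step 1: prey: 21+2-20=3; pred: 24+10-7=27
Step 2: prey: 3+0-3=0; pred: 27+1-8=20
First extinction: prey at step 2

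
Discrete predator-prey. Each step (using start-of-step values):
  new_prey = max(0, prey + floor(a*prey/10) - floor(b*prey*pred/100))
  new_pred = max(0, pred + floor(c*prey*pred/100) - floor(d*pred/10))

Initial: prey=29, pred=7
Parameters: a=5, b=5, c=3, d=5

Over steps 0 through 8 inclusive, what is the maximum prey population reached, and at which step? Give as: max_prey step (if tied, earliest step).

Step 1: prey: 29+14-10=33; pred: 7+6-3=10
Step 2: prey: 33+16-16=33; pred: 10+9-5=14
Step 3: prey: 33+16-23=26; pred: 14+13-7=20
Step 4: prey: 26+13-26=13; pred: 20+15-10=25
Step 5: prey: 13+6-16=3; pred: 25+9-12=22
Step 6: prey: 3+1-3=1; pred: 22+1-11=12
Step 7: prey: 1+0-0=1; pred: 12+0-6=6
Step 8: prey: 1+0-0=1; pred: 6+0-3=3
Max prey = 33 at step 1

Answer: 33 1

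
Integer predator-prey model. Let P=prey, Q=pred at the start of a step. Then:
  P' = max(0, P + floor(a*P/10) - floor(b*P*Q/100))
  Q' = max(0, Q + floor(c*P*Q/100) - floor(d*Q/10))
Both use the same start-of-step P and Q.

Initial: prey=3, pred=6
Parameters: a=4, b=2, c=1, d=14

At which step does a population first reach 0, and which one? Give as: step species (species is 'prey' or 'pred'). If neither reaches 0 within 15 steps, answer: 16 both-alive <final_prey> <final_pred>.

Step 1: prey: 3+1-0=4; pred: 6+0-8=0
First extinction: pred at step 1

Answer: 1 pred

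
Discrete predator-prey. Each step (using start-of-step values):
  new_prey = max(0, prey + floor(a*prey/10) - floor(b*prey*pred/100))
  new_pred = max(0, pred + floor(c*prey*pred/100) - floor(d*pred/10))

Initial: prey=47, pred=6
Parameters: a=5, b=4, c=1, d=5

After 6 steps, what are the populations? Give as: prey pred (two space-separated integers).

Answer: 124 31

Derivation:
Step 1: prey: 47+23-11=59; pred: 6+2-3=5
Step 2: prey: 59+29-11=77; pred: 5+2-2=5
Step 3: prey: 77+38-15=100; pred: 5+3-2=6
Step 4: prey: 100+50-24=126; pred: 6+6-3=9
Step 5: prey: 126+63-45=144; pred: 9+11-4=16
Step 6: prey: 144+72-92=124; pred: 16+23-8=31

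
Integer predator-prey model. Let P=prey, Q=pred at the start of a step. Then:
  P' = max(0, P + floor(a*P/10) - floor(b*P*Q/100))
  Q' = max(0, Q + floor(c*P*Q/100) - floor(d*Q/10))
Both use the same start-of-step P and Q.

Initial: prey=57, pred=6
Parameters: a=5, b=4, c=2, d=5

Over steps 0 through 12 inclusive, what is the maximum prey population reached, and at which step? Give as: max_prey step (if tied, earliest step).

Answer: 83 2

Derivation:
Step 1: prey: 57+28-13=72; pred: 6+6-3=9
Step 2: prey: 72+36-25=83; pred: 9+12-4=17
Step 3: prey: 83+41-56=68; pred: 17+28-8=37
Step 4: prey: 68+34-100=2; pred: 37+50-18=69
Step 5: prey: 2+1-5=0; pred: 69+2-34=37
Step 6: prey: 0+0-0=0; pred: 37+0-18=19
Step 7: prey: 0+0-0=0; pred: 19+0-9=10
Step 8: prey: 0+0-0=0; pred: 10+0-5=5
Step 9: prey: 0+0-0=0; pred: 5+0-2=3
Step 10: prey: 0+0-0=0; pred: 3+0-1=2
Step 11: prey: 0+0-0=0; pred: 2+0-1=1
Step 12: prey: 0+0-0=0; pred: 1+0-0=1
Max prey = 83 at step 2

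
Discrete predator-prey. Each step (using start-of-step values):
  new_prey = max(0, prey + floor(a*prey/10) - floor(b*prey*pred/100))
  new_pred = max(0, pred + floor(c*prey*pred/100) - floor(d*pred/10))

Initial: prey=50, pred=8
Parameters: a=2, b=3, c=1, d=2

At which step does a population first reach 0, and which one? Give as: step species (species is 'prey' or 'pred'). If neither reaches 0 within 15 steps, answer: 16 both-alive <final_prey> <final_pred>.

Answer: 16 both-alive 3 4

Derivation:
Step 1: prey: 50+10-12=48; pred: 8+4-1=11
Step 2: prey: 48+9-15=42; pred: 11+5-2=14
Step 3: prey: 42+8-17=33; pred: 14+5-2=17
Step 4: prey: 33+6-16=23; pred: 17+5-3=19
Step 5: prey: 23+4-13=14; pred: 19+4-3=20
Step 6: prey: 14+2-8=8; pred: 20+2-4=18
Step 7: prey: 8+1-4=5; pred: 18+1-3=16
Step 8: prey: 5+1-2=4; pred: 16+0-3=13
Step 9: prey: 4+0-1=3; pred: 13+0-2=11
Step 10: prey: 3+0-0=3; pred: 11+0-2=9
Step 11: prey: 3+0-0=3; pred: 9+0-1=8
Step 12: prey: 3+0-0=3; pred: 8+0-1=7
Step 13: prey: 3+0-0=3; pred: 7+0-1=6
Step 14: prey: 3+0-0=3; pred: 6+0-1=5
Step 15: prey: 3+0-0=3; pred: 5+0-1=4
No extinction within 15 steps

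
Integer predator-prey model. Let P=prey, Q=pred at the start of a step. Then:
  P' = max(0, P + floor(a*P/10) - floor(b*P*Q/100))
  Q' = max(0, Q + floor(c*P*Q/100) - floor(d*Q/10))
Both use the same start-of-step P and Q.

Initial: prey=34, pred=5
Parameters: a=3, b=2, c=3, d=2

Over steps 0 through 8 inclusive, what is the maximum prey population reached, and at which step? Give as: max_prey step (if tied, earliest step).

Step 1: prey: 34+10-3=41; pred: 5+5-1=9
Step 2: prey: 41+12-7=46; pred: 9+11-1=19
Step 3: prey: 46+13-17=42; pred: 19+26-3=42
Step 4: prey: 42+12-35=19; pred: 42+52-8=86
Step 5: prey: 19+5-32=0; pred: 86+49-17=118
Step 6: prey: 0+0-0=0; pred: 118+0-23=95
Step 7: prey: 0+0-0=0; pred: 95+0-19=76
Step 8: prey: 0+0-0=0; pred: 76+0-15=61
Max prey = 46 at step 2

Answer: 46 2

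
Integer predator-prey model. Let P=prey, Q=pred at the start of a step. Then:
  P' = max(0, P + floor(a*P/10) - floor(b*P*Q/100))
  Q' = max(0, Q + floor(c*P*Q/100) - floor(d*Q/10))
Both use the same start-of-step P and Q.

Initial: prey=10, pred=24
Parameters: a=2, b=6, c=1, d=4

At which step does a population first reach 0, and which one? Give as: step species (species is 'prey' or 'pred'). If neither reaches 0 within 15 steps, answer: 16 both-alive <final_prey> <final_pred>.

Step 1: prey: 10+2-14=0; pred: 24+2-9=17
First extinction: prey at step 1

Answer: 1 prey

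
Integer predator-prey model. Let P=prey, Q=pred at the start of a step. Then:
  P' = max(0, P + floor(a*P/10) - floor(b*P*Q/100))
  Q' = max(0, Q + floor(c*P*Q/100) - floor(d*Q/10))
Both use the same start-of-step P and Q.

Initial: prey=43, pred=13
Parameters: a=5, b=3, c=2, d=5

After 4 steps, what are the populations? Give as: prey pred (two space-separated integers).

Step 1: prey: 43+21-16=48; pred: 13+11-6=18
Step 2: prey: 48+24-25=47; pred: 18+17-9=26
Step 3: prey: 47+23-36=34; pred: 26+24-13=37
Step 4: prey: 34+17-37=14; pred: 37+25-18=44

Answer: 14 44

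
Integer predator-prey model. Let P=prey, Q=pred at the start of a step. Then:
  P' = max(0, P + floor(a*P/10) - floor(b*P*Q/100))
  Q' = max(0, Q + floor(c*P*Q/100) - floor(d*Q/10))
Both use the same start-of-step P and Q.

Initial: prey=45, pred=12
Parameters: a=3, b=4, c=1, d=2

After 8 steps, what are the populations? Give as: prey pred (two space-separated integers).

Answer: 2 8

Derivation:
Step 1: prey: 45+13-21=37; pred: 12+5-2=15
Step 2: prey: 37+11-22=26; pred: 15+5-3=17
Step 3: prey: 26+7-17=16; pred: 17+4-3=18
Step 4: prey: 16+4-11=9; pred: 18+2-3=17
Step 5: prey: 9+2-6=5; pred: 17+1-3=15
Step 6: prey: 5+1-3=3; pred: 15+0-3=12
Step 7: prey: 3+0-1=2; pred: 12+0-2=10
Step 8: prey: 2+0-0=2; pred: 10+0-2=8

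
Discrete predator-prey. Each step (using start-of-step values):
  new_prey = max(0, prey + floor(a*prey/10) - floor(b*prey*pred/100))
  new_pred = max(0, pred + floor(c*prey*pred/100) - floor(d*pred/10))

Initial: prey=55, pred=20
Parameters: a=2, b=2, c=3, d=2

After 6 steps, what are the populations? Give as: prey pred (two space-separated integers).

Answer: 0 58

Derivation:
Step 1: prey: 55+11-22=44; pred: 20+33-4=49
Step 2: prey: 44+8-43=9; pred: 49+64-9=104
Step 3: prey: 9+1-18=0; pred: 104+28-20=112
Step 4: prey: 0+0-0=0; pred: 112+0-22=90
Step 5: prey: 0+0-0=0; pred: 90+0-18=72
Step 6: prey: 0+0-0=0; pred: 72+0-14=58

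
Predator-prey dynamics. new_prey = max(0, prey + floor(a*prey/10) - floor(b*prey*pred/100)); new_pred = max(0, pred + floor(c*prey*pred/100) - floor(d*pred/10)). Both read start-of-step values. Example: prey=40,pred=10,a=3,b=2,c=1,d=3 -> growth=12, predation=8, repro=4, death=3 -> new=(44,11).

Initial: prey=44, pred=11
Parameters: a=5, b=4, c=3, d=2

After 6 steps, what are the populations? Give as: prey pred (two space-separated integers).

Answer: 0 43

Derivation:
Step 1: prey: 44+22-19=47; pred: 11+14-2=23
Step 2: prey: 47+23-43=27; pred: 23+32-4=51
Step 3: prey: 27+13-55=0; pred: 51+41-10=82
Step 4: prey: 0+0-0=0; pred: 82+0-16=66
Step 5: prey: 0+0-0=0; pred: 66+0-13=53
Step 6: prey: 0+0-0=0; pred: 53+0-10=43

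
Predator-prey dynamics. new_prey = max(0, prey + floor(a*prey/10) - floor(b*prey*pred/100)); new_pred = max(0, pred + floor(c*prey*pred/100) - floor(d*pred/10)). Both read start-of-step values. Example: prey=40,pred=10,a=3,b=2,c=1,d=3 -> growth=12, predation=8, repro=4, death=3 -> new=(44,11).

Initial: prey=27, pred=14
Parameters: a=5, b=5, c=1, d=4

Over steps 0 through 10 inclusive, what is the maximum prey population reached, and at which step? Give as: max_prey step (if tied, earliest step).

Step 1: prey: 27+13-18=22; pred: 14+3-5=12
Step 2: prey: 22+11-13=20; pred: 12+2-4=10
Step 3: prey: 20+10-10=20; pred: 10+2-4=8
Step 4: prey: 20+10-8=22; pred: 8+1-3=6
Step 5: prey: 22+11-6=27; pred: 6+1-2=5
Step 6: prey: 27+13-6=34; pred: 5+1-2=4
Step 7: prey: 34+17-6=45; pred: 4+1-1=4
Step 8: prey: 45+22-9=58; pred: 4+1-1=4
Step 9: prey: 58+29-11=76; pred: 4+2-1=5
Step 10: prey: 76+38-19=95; pred: 5+3-2=6
Max prey = 95 at step 10

Answer: 95 10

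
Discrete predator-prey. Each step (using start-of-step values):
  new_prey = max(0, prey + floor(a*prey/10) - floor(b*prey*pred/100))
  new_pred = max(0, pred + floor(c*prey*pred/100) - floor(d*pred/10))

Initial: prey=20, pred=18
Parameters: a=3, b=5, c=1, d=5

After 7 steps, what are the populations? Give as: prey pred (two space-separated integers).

Answer: 14 1

Derivation:
Step 1: prey: 20+6-18=8; pred: 18+3-9=12
Step 2: prey: 8+2-4=6; pred: 12+0-6=6
Step 3: prey: 6+1-1=6; pred: 6+0-3=3
Step 4: prey: 6+1-0=7; pred: 3+0-1=2
Step 5: prey: 7+2-0=9; pred: 2+0-1=1
Step 6: prey: 9+2-0=11; pred: 1+0-0=1
Step 7: prey: 11+3-0=14; pred: 1+0-0=1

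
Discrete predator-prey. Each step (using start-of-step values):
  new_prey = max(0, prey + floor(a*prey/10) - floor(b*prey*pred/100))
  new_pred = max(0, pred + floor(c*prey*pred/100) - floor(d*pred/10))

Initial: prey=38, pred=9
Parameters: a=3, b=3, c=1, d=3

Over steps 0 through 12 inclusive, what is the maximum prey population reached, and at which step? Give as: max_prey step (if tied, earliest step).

Answer: 39 1

Derivation:
Step 1: prey: 38+11-10=39; pred: 9+3-2=10
Step 2: prey: 39+11-11=39; pred: 10+3-3=10
Step 3: prey: 39+11-11=39; pred: 10+3-3=10
Step 4: prey: 39+11-11=39; pred: 10+3-3=10
Step 5: prey: 39+11-11=39; pred: 10+3-3=10
Step 6: prey: 39+11-11=39; pred: 10+3-3=10
Step 7: prey: 39+11-11=39; pred: 10+3-3=10
Step 8: prey: 39+11-11=39; pred: 10+3-3=10
Step 9: prey: 39+11-11=39; pred: 10+3-3=10
Step 10: prey: 39+11-11=39; pred: 10+3-3=10
Step 11: prey: 39+11-11=39; pred: 10+3-3=10
Step 12: prey: 39+11-11=39; pred: 10+3-3=10
Max prey = 39 at step 1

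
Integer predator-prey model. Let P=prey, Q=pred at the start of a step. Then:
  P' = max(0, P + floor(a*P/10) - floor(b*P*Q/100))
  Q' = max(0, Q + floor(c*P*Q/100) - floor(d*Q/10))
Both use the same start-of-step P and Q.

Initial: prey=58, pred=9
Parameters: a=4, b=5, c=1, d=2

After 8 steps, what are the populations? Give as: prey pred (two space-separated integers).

Answer: 1 11

Derivation:
Step 1: prey: 58+23-26=55; pred: 9+5-1=13
Step 2: prey: 55+22-35=42; pred: 13+7-2=18
Step 3: prey: 42+16-37=21; pred: 18+7-3=22
Step 4: prey: 21+8-23=6; pred: 22+4-4=22
Step 5: prey: 6+2-6=2; pred: 22+1-4=19
Step 6: prey: 2+0-1=1; pred: 19+0-3=16
Step 7: prey: 1+0-0=1; pred: 16+0-3=13
Step 8: prey: 1+0-0=1; pred: 13+0-2=11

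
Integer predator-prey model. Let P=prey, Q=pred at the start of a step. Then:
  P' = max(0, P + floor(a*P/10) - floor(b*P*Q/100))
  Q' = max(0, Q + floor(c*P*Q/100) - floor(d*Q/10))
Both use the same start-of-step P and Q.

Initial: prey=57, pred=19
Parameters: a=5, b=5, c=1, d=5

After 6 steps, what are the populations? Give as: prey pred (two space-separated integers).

Step 1: prey: 57+28-54=31; pred: 19+10-9=20
Step 2: prey: 31+15-31=15; pred: 20+6-10=16
Step 3: prey: 15+7-12=10; pred: 16+2-8=10
Step 4: prey: 10+5-5=10; pred: 10+1-5=6
Step 5: prey: 10+5-3=12; pred: 6+0-3=3
Step 6: prey: 12+6-1=17; pred: 3+0-1=2

Answer: 17 2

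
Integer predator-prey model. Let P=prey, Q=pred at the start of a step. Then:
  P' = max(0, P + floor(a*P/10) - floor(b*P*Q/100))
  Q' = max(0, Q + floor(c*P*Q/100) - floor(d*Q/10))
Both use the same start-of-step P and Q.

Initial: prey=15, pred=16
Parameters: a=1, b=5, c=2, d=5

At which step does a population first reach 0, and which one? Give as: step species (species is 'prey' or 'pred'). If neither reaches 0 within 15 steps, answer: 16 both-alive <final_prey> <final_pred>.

Step 1: prey: 15+1-12=4; pred: 16+4-8=12
Step 2: prey: 4+0-2=2; pred: 12+0-6=6
Step 3: prey: 2+0-0=2; pred: 6+0-3=3
Step 4: prey: 2+0-0=2; pred: 3+0-1=2
Step 5: prey: 2+0-0=2; pred: 2+0-1=1
Step 6: prey: 2+0-0=2; pred: 1+0-0=1
Steps 7-15: state stable at prey=2, pred=1 (no change)
No extinction within 15 steps

Answer: 16 both-alive 2 1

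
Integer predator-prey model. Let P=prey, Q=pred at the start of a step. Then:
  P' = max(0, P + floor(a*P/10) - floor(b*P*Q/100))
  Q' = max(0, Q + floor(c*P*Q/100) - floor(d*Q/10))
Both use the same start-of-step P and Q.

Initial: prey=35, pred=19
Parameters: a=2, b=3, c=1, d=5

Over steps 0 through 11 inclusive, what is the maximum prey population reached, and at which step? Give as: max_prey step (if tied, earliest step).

Answer: 42 11

Derivation:
Step 1: prey: 35+7-19=23; pred: 19+6-9=16
Step 2: prey: 23+4-11=16; pred: 16+3-8=11
Step 3: prey: 16+3-5=14; pred: 11+1-5=7
Step 4: prey: 14+2-2=14; pred: 7+0-3=4
Step 5: prey: 14+2-1=15; pred: 4+0-2=2
Step 6: prey: 15+3-0=18; pred: 2+0-1=1
Step 7: prey: 18+3-0=21; pred: 1+0-0=1
Step 8: prey: 21+4-0=25; pred: 1+0-0=1
Step 9: prey: 25+5-0=30; pred: 1+0-0=1
Step 10: prey: 30+6-0=36; pred: 1+0-0=1
Step 11: prey: 36+7-1=42; pred: 1+0-0=1
Max prey = 42 at step 11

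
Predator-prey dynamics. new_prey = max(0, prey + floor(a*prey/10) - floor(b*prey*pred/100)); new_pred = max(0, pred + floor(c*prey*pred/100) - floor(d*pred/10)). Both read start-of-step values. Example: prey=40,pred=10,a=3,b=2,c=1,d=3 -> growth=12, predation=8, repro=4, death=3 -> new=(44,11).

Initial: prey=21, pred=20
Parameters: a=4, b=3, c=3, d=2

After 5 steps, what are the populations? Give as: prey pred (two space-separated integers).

Answer: 0 29

Derivation:
Step 1: prey: 21+8-12=17; pred: 20+12-4=28
Step 2: prey: 17+6-14=9; pred: 28+14-5=37
Step 3: prey: 9+3-9=3; pred: 37+9-7=39
Step 4: prey: 3+1-3=1; pred: 39+3-7=35
Step 5: prey: 1+0-1=0; pred: 35+1-7=29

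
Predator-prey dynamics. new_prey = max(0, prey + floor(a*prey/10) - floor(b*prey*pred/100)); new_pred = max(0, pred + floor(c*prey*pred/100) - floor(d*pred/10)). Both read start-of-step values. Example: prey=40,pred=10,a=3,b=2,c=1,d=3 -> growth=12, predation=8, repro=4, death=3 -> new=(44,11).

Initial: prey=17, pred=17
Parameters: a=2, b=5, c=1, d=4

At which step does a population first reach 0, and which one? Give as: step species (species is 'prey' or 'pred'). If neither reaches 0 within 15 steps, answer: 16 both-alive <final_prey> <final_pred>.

Step 1: prey: 17+3-14=6; pred: 17+2-6=13
Step 2: prey: 6+1-3=4; pred: 13+0-5=8
Step 3: prey: 4+0-1=3; pred: 8+0-3=5
Step 4: prey: 3+0-0=3; pred: 5+0-2=3
Step 5: prey: 3+0-0=3; pred: 3+0-1=2
Step 6: prey: 3+0-0=3; pred: 2+0-0=2
Steps 7-15: state stable at prey=3, pred=2 (no change)
No extinction within 15 steps

Answer: 16 both-alive 3 2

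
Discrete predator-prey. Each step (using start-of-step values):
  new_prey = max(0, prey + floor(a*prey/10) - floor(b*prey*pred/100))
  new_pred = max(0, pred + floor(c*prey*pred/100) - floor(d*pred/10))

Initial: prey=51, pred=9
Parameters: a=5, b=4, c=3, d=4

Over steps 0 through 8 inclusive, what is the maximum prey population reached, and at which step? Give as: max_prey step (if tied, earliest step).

Answer: 58 1

Derivation:
Step 1: prey: 51+25-18=58; pred: 9+13-3=19
Step 2: prey: 58+29-44=43; pred: 19+33-7=45
Step 3: prey: 43+21-77=0; pred: 45+58-18=85
Step 4: prey: 0+0-0=0; pred: 85+0-34=51
Step 5: prey: 0+0-0=0; pred: 51+0-20=31
Step 6: prey: 0+0-0=0; pred: 31+0-12=19
Step 7: prey: 0+0-0=0; pred: 19+0-7=12
Step 8: prey: 0+0-0=0; pred: 12+0-4=8
Max prey = 58 at step 1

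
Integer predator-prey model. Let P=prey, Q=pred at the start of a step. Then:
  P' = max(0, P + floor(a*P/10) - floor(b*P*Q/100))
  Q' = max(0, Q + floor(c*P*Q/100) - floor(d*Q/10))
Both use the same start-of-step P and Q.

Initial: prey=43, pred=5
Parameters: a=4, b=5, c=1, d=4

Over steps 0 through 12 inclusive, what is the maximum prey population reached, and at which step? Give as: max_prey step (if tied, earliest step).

Step 1: prey: 43+17-10=50; pred: 5+2-2=5
Step 2: prey: 50+20-12=58; pred: 5+2-2=5
Step 3: prey: 58+23-14=67; pred: 5+2-2=5
Step 4: prey: 67+26-16=77; pred: 5+3-2=6
Step 5: prey: 77+30-23=84; pred: 6+4-2=8
Step 6: prey: 84+33-33=84; pred: 8+6-3=11
Step 7: prey: 84+33-46=71; pred: 11+9-4=16
Step 8: prey: 71+28-56=43; pred: 16+11-6=21
Step 9: prey: 43+17-45=15; pred: 21+9-8=22
Step 10: prey: 15+6-16=5; pred: 22+3-8=17
Step 11: prey: 5+2-4=3; pred: 17+0-6=11
Step 12: prey: 3+1-1=3; pred: 11+0-4=7
Max prey = 84 at step 5

Answer: 84 5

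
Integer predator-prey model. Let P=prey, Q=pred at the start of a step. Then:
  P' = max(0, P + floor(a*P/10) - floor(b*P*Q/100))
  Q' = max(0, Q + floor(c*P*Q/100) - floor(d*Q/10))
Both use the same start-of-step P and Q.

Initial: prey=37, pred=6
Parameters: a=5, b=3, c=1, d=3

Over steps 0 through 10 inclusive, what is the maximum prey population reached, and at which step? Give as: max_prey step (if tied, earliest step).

Answer: 94 5

Derivation:
Step 1: prey: 37+18-6=49; pred: 6+2-1=7
Step 2: prey: 49+24-10=63; pred: 7+3-2=8
Step 3: prey: 63+31-15=79; pred: 8+5-2=11
Step 4: prey: 79+39-26=92; pred: 11+8-3=16
Step 5: prey: 92+46-44=94; pred: 16+14-4=26
Step 6: prey: 94+47-73=68; pred: 26+24-7=43
Step 7: prey: 68+34-87=15; pred: 43+29-12=60
Step 8: prey: 15+7-27=0; pred: 60+9-18=51
Step 9: prey: 0+0-0=0; pred: 51+0-15=36
Step 10: prey: 0+0-0=0; pred: 36+0-10=26
Max prey = 94 at step 5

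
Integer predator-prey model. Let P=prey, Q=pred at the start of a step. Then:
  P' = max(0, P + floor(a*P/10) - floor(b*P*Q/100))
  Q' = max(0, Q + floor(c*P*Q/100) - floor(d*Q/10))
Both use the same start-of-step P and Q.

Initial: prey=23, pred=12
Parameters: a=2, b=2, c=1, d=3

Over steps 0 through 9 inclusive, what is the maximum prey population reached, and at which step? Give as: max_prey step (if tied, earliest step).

Answer: 31 9

Derivation:
Step 1: prey: 23+4-5=22; pred: 12+2-3=11
Step 2: prey: 22+4-4=22; pred: 11+2-3=10
Step 3: prey: 22+4-4=22; pred: 10+2-3=9
Step 4: prey: 22+4-3=23; pred: 9+1-2=8
Step 5: prey: 23+4-3=24; pred: 8+1-2=7
Step 6: prey: 24+4-3=25; pred: 7+1-2=6
Step 7: prey: 25+5-3=27; pred: 6+1-1=6
Step 8: prey: 27+5-3=29; pred: 6+1-1=6
Step 9: prey: 29+5-3=31; pred: 6+1-1=6
Max prey = 31 at step 9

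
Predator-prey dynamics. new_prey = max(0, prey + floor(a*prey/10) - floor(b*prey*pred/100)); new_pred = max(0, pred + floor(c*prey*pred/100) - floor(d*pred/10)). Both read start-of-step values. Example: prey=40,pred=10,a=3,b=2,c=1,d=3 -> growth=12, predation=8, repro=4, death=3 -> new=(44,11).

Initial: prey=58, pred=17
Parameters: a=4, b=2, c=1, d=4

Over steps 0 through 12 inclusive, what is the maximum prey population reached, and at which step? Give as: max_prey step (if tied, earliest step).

Step 1: prey: 58+23-19=62; pred: 17+9-6=20
Step 2: prey: 62+24-24=62; pred: 20+12-8=24
Step 3: prey: 62+24-29=57; pred: 24+14-9=29
Step 4: prey: 57+22-33=46; pred: 29+16-11=34
Step 5: prey: 46+18-31=33; pred: 34+15-13=36
Step 6: prey: 33+13-23=23; pred: 36+11-14=33
Step 7: prey: 23+9-15=17; pred: 33+7-13=27
Step 8: prey: 17+6-9=14; pred: 27+4-10=21
Step 9: prey: 14+5-5=14; pred: 21+2-8=15
Step 10: prey: 14+5-4=15; pred: 15+2-6=11
Step 11: prey: 15+6-3=18; pred: 11+1-4=8
Step 12: prey: 18+7-2=23; pred: 8+1-3=6
Max prey = 62 at step 1

Answer: 62 1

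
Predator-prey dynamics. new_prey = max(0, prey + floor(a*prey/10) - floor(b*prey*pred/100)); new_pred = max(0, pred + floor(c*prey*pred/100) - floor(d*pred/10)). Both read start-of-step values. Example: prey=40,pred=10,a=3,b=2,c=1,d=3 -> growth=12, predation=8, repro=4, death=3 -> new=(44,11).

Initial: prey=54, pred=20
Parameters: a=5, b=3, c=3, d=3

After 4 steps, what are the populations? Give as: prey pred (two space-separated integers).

Step 1: prey: 54+27-32=49; pred: 20+32-6=46
Step 2: prey: 49+24-67=6; pred: 46+67-13=100
Step 3: prey: 6+3-18=0; pred: 100+18-30=88
Step 4: prey: 0+0-0=0; pred: 88+0-26=62

Answer: 0 62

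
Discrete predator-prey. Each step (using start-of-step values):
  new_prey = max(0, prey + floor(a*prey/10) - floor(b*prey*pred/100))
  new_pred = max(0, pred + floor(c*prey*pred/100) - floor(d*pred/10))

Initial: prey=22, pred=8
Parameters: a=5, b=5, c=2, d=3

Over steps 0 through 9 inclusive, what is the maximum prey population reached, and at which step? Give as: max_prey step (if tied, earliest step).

Step 1: prey: 22+11-8=25; pred: 8+3-2=9
Step 2: prey: 25+12-11=26; pred: 9+4-2=11
Step 3: prey: 26+13-14=25; pred: 11+5-3=13
Step 4: prey: 25+12-16=21; pred: 13+6-3=16
Step 5: prey: 21+10-16=15; pred: 16+6-4=18
Step 6: prey: 15+7-13=9; pred: 18+5-5=18
Step 7: prey: 9+4-8=5; pred: 18+3-5=16
Step 8: prey: 5+2-4=3; pred: 16+1-4=13
Step 9: prey: 3+1-1=3; pred: 13+0-3=10
Max prey = 26 at step 2

Answer: 26 2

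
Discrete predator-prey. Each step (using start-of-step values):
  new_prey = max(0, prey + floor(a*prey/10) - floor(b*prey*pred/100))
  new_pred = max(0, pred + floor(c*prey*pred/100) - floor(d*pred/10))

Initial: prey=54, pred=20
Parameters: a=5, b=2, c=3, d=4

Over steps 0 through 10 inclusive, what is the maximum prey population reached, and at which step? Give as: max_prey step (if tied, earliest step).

Answer: 60 1

Derivation:
Step 1: prey: 54+27-21=60; pred: 20+32-8=44
Step 2: prey: 60+30-52=38; pred: 44+79-17=106
Step 3: prey: 38+19-80=0; pred: 106+120-42=184
Step 4: prey: 0+0-0=0; pred: 184+0-73=111
Step 5: prey: 0+0-0=0; pred: 111+0-44=67
Step 6: prey: 0+0-0=0; pred: 67+0-26=41
Step 7: prey: 0+0-0=0; pred: 41+0-16=25
Step 8: prey: 0+0-0=0; pred: 25+0-10=15
Step 9: prey: 0+0-0=0; pred: 15+0-6=9
Step 10: prey: 0+0-0=0; pred: 9+0-3=6
Max prey = 60 at step 1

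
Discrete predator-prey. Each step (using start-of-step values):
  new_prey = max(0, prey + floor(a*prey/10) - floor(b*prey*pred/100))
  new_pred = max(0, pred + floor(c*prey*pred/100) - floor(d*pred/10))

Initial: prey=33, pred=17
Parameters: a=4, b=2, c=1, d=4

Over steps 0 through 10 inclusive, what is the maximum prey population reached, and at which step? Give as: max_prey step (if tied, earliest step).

Step 1: prey: 33+13-11=35; pred: 17+5-6=16
Step 2: prey: 35+14-11=38; pred: 16+5-6=15
Step 3: prey: 38+15-11=42; pred: 15+5-6=14
Step 4: prey: 42+16-11=47; pred: 14+5-5=14
Step 5: prey: 47+18-13=52; pred: 14+6-5=15
Step 6: prey: 52+20-15=57; pred: 15+7-6=16
Step 7: prey: 57+22-18=61; pred: 16+9-6=19
Step 8: prey: 61+24-23=62; pred: 19+11-7=23
Step 9: prey: 62+24-28=58; pred: 23+14-9=28
Step 10: prey: 58+23-32=49; pred: 28+16-11=33
Max prey = 62 at step 8

Answer: 62 8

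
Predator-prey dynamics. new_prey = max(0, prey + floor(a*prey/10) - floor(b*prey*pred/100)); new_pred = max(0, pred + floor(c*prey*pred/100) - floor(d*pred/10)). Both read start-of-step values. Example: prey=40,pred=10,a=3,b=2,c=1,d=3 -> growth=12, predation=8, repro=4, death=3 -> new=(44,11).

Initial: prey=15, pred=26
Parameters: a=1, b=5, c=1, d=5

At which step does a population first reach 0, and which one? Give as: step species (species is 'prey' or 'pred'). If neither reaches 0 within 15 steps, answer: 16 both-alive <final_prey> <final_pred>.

Step 1: prey: 15+1-19=0; pred: 26+3-13=16
First extinction: prey at step 1

Answer: 1 prey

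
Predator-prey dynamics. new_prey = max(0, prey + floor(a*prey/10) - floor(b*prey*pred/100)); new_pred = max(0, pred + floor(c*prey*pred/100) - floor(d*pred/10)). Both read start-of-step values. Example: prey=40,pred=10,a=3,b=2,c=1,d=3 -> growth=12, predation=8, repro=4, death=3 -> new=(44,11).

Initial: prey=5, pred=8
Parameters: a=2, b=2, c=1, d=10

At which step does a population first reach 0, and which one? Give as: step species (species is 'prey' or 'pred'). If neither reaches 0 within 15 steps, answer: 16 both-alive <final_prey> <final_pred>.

Step 1: prey: 5+1-0=6; pred: 8+0-8=0
First extinction: pred at step 1

Answer: 1 pred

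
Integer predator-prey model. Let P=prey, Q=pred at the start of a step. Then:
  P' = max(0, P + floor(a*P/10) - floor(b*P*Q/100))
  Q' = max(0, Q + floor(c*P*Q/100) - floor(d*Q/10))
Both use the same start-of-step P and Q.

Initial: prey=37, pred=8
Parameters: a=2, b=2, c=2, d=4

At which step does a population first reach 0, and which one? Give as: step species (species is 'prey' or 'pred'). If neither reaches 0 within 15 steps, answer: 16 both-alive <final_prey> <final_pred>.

Answer: 16 both-alive 10 2

Derivation:
Step 1: prey: 37+7-5=39; pred: 8+5-3=10
Step 2: prey: 39+7-7=39; pred: 10+7-4=13
Step 3: prey: 39+7-10=36; pred: 13+10-5=18
Step 4: prey: 36+7-12=31; pred: 18+12-7=23
Step 5: prey: 31+6-14=23; pred: 23+14-9=28
Step 6: prey: 23+4-12=15; pred: 28+12-11=29
Step 7: prey: 15+3-8=10; pred: 29+8-11=26
Step 8: prey: 10+2-5=7; pred: 26+5-10=21
Step 9: prey: 7+1-2=6; pred: 21+2-8=15
Step 10: prey: 6+1-1=6; pred: 15+1-6=10
Step 11: prey: 6+1-1=6; pred: 10+1-4=7
Step 12: prey: 6+1-0=7; pred: 7+0-2=5
Step 13: prey: 7+1-0=8; pred: 5+0-2=3
Step 14: prey: 8+1-0=9; pred: 3+0-1=2
Step 15: prey: 9+1-0=10; pred: 2+0-0=2
No extinction within 15 steps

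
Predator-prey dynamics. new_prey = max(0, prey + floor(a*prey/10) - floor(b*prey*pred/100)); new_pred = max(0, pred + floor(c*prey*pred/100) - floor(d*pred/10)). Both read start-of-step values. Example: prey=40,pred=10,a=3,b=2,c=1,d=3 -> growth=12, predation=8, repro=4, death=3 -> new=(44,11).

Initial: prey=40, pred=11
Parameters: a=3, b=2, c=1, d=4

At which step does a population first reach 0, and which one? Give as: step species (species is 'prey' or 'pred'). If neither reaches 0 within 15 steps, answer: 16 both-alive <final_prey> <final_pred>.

Step 1: prey: 40+12-8=44; pred: 11+4-4=11
Step 2: prey: 44+13-9=48; pred: 11+4-4=11
Step 3: prey: 48+14-10=52; pred: 11+5-4=12
Step 4: prey: 52+15-12=55; pred: 12+6-4=14
Step 5: prey: 55+16-15=56; pred: 14+7-5=16
Step 6: prey: 56+16-17=55; pred: 16+8-6=18
Step 7: prey: 55+16-19=52; pred: 18+9-7=20
Step 8: prey: 52+15-20=47; pred: 20+10-8=22
Step 9: prey: 47+14-20=41; pred: 22+10-8=24
Step 10: prey: 41+12-19=34; pred: 24+9-9=24
Step 11: prey: 34+10-16=28; pred: 24+8-9=23
Step 12: prey: 28+8-12=24; pred: 23+6-9=20
Step 13: prey: 24+7-9=22; pred: 20+4-8=16
Step 14: prey: 22+6-7=21; pred: 16+3-6=13
Step 15: prey: 21+6-5=22; pred: 13+2-5=10
No extinction within 15 steps

Answer: 16 both-alive 22 10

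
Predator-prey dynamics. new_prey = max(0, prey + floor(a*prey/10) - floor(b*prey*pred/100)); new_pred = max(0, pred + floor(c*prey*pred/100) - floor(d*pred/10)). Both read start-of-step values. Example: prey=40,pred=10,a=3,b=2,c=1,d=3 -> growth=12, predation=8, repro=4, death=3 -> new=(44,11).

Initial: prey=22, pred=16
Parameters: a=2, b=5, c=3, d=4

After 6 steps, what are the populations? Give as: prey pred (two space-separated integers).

Step 1: prey: 22+4-17=9; pred: 16+10-6=20
Step 2: prey: 9+1-9=1; pred: 20+5-8=17
Step 3: prey: 1+0-0=1; pred: 17+0-6=11
Step 4: prey: 1+0-0=1; pred: 11+0-4=7
Step 5: prey: 1+0-0=1; pred: 7+0-2=5
Step 6: prey: 1+0-0=1; pred: 5+0-2=3

Answer: 1 3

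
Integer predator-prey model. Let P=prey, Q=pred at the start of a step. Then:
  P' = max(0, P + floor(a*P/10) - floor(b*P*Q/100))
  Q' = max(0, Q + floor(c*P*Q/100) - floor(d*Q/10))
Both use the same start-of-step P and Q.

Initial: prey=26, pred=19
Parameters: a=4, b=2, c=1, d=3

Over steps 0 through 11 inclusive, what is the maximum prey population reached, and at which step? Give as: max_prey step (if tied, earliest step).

Answer: 41 8

Derivation:
Step 1: prey: 26+10-9=27; pred: 19+4-5=18
Step 2: prey: 27+10-9=28; pred: 18+4-5=17
Step 3: prey: 28+11-9=30; pred: 17+4-5=16
Step 4: prey: 30+12-9=33; pred: 16+4-4=16
Step 5: prey: 33+13-10=36; pred: 16+5-4=17
Step 6: prey: 36+14-12=38; pred: 17+6-5=18
Step 7: prey: 38+15-13=40; pred: 18+6-5=19
Step 8: prey: 40+16-15=41; pred: 19+7-5=21
Step 9: prey: 41+16-17=40; pred: 21+8-6=23
Step 10: prey: 40+16-18=38; pred: 23+9-6=26
Step 11: prey: 38+15-19=34; pred: 26+9-7=28
Max prey = 41 at step 8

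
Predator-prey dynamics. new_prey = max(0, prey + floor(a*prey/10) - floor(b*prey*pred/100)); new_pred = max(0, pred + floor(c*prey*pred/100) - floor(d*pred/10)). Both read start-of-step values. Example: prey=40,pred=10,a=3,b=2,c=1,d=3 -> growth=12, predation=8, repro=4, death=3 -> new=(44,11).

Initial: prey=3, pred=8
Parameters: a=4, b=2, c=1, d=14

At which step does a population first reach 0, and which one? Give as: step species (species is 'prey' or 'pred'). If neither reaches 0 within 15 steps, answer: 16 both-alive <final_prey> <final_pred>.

Answer: 1 pred

Derivation:
Step 1: prey: 3+1-0=4; pred: 8+0-11=0
First extinction: pred at step 1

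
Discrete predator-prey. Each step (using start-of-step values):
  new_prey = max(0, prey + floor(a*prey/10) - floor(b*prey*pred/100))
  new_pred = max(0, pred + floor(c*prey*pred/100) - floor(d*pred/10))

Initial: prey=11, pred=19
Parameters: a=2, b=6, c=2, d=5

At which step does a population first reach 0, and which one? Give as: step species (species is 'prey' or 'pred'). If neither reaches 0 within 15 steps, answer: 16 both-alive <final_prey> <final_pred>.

Step 1: prey: 11+2-12=1; pred: 19+4-9=14
Step 2: prey: 1+0-0=1; pred: 14+0-7=7
Step 3: prey: 1+0-0=1; pred: 7+0-3=4
Step 4: prey: 1+0-0=1; pred: 4+0-2=2
Step 5: prey: 1+0-0=1; pred: 2+0-1=1
Step 6: prey: 1+0-0=1; pred: 1+0-0=1
Steps 7-15: state stable at prey=1, pred=1 (no change)
No extinction within 15 steps

Answer: 16 both-alive 1 1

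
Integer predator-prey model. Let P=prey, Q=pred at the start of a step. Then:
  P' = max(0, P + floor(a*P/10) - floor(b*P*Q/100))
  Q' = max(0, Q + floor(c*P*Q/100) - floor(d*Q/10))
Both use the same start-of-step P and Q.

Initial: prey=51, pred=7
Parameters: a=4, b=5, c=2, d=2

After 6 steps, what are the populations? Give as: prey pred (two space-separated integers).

Answer: 0 24

Derivation:
Step 1: prey: 51+20-17=54; pred: 7+7-1=13
Step 2: prey: 54+21-35=40; pred: 13+14-2=25
Step 3: prey: 40+16-50=6; pred: 25+20-5=40
Step 4: prey: 6+2-12=0; pred: 40+4-8=36
Step 5: prey: 0+0-0=0; pred: 36+0-7=29
Step 6: prey: 0+0-0=0; pred: 29+0-5=24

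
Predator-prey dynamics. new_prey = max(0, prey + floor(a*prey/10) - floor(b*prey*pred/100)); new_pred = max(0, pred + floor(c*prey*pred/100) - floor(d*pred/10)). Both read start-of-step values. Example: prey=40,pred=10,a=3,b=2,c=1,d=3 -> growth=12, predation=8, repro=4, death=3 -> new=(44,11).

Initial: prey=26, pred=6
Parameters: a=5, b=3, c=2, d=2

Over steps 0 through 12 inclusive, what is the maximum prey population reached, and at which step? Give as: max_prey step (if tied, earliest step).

Step 1: prey: 26+13-4=35; pred: 6+3-1=8
Step 2: prey: 35+17-8=44; pred: 8+5-1=12
Step 3: prey: 44+22-15=51; pred: 12+10-2=20
Step 4: prey: 51+25-30=46; pred: 20+20-4=36
Step 5: prey: 46+23-49=20; pred: 36+33-7=62
Step 6: prey: 20+10-37=0; pred: 62+24-12=74
Step 7: prey: 0+0-0=0; pred: 74+0-14=60
Step 8: prey: 0+0-0=0; pred: 60+0-12=48
Step 9: prey: 0+0-0=0; pred: 48+0-9=39
Step 10: prey: 0+0-0=0; pred: 39+0-7=32
Step 11: prey: 0+0-0=0; pred: 32+0-6=26
Step 12: prey: 0+0-0=0; pred: 26+0-5=21
Max prey = 51 at step 3

Answer: 51 3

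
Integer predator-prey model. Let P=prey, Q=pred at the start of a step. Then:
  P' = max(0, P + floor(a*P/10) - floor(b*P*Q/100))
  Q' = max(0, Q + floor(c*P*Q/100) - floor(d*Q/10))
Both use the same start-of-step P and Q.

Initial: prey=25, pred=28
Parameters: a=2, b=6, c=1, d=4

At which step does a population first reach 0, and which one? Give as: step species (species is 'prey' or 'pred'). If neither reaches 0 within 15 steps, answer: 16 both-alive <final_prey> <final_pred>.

Answer: 1 prey

Derivation:
Step 1: prey: 25+5-42=0; pred: 28+7-11=24
First extinction: prey at step 1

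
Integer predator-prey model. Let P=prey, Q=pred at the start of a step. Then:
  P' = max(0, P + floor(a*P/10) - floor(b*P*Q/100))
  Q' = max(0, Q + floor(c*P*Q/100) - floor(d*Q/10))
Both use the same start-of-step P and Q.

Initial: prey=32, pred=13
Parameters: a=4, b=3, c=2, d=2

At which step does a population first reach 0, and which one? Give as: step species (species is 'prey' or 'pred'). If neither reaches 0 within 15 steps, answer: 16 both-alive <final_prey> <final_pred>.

Step 1: prey: 32+12-12=32; pred: 13+8-2=19
Step 2: prey: 32+12-18=26; pred: 19+12-3=28
Step 3: prey: 26+10-21=15; pred: 28+14-5=37
Step 4: prey: 15+6-16=5; pred: 37+11-7=41
Step 5: prey: 5+2-6=1; pred: 41+4-8=37
Step 6: prey: 1+0-1=0; pred: 37+0-7=30
First extinction: prey at step 6

Answer: 6 prey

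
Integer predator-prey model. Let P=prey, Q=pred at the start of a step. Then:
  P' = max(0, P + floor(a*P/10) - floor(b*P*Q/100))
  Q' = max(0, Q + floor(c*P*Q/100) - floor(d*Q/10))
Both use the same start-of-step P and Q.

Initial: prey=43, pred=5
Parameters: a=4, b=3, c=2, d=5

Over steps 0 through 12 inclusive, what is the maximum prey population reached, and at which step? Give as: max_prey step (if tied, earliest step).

Answer: 68 3

Derivation:
Step 1: prey: 43+17-6=54; pred: 5+4-2=7
Step 2: prey: 54+21-11=64; pred: 7+7-3=11
Step 3: prey: 64+25-21=68; pred: 11+14-5=20
Step 4: prey: 68+27-40=55; pred: 20+27-10=37
Step 5: prey: 55+22-61=16; pred: 37+40-18=59
Step 6: prey: 16+6-28=0; pred: 59+18-29=48
Step 7: prey: 0+0-0=0; pred: 48+0-24=24
Step 8: prey: 0+0-0=0; pred: 24+0-12=12
Step 9: prey: 0+0-0=0; pred: 12+0-6=6
Step 10: prey: 0+0-0=0; pred: 6+0-3=3
Step 11: prey: 0+0-0=0; pred: 3+0-1=2
Step 12: prey: 0+0-0=0; pred: 2+0-1=1
Max prey = 68 at step 3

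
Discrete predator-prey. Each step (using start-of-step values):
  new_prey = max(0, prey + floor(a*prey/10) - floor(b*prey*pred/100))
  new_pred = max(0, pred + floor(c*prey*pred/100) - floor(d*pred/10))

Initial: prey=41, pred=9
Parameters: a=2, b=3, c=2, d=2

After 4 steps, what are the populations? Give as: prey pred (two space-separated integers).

Answer: 3 33

Derivation:
Step 1: prey: 41+8-11=38; pred: 9+7-1=15
Step 2: prey: 38+7-17=28; pred: 15+11-3=23
Step 3: prey: 28+5-19=14; pred: 23+12-4=31
Step 4: prey: 14+2-13=3; pred: 31+8-6=33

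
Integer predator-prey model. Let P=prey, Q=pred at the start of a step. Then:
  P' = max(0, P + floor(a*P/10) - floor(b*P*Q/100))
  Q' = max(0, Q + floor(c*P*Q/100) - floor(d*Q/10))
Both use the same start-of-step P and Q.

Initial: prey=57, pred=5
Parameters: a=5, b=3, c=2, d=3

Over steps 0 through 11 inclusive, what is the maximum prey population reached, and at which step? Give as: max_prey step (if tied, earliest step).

Step 1: prey: 57+28-8=77; pred: 5+5-1=9
Step 2: prey: 77+38-20=95; pred: 9+13-2=20
Step 3: prey: 95+47-57=85; pred: 20+38-6=52
Step 4: prey: 85+42-132=0; pred: 52+88-15=125
Step 5: prey: 0+0-0=0; pred: 125+0-37=88
Step 6: prey: 0+0-0=0; pred: 88+0-26=62
Step 7: prey: 0+0-0=0; pred: 62+0-18=44
Step 8: prey: 0+0-0=0; pred: 44+0-13=31
Step 9: prey: 0+0-0=0; pred: 31+0-9=22
Step 10: prey: 0+0-0=0; pred: 22+0-6=16
Step 11: prey: 0+0-0=0; pred: 16+0-4=12
Max prey = 95 at step 2

Answer: 95 2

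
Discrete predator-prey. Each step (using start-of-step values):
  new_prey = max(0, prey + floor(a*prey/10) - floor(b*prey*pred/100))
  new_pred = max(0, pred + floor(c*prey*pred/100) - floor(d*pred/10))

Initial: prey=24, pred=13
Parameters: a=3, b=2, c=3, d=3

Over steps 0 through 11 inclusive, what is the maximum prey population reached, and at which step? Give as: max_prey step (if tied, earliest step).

Step 1: prey: 24+7-6=25; pred: 13+9-3=19
Step 2: prey: 25+7-9=23; pred: 19+14-5=28
Step 3: prey: 23+6-12=17; pred: 28+19-8=39
Step 4: prey: 17+5-13=9; pred: 39+19-11=47
Step 5: prey: 9+2-8=3; pred: 47+12-14=45
Step 6: prey: 3+0-2=1; pred: 45+4-13=36
Step 7: prey: 1+0-0=1; pred: 36+1-10=27
Step 8: prey: 1+0-0=1; pred: 27+0-8=19
Step 9: prey: 1+0-0=1; pred: 19+0-5=14
Step 10: prey: 1+0-0=1; pred: 14+0-4=10
Step 11: prey: 1+0-0=1; pred: 10+0-3=7
Max prey = 25 at step 1

Answer: 25 1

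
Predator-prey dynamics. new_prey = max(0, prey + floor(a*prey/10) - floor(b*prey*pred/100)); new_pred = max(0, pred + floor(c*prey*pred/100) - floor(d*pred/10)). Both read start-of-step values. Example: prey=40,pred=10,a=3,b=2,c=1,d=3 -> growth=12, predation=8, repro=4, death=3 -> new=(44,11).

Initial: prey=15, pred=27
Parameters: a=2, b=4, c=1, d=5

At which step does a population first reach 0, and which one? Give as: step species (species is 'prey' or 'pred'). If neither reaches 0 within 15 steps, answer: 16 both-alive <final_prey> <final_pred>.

Step 1: prey: 15+3-16=2; pred: 27+4-13=18
Step 2: prey: 2+0-1=1; pred: 18+0-9=9
Step 3: prey: 1+0-0=1; pred: 9+0-4=5
Step 4: prey: 1+0-0=1; pred: 5+0-2=3
Step 5: prey: 1+0-0=1; pred: 3+0-1=2
Step 6: prey: 1+0-0=1; pred: 2+0-1=1
Step 7: prey: 1+0-0=1; pred: 1+0-0=1
Steps 8-15: state stable at prey=1, pred=1 (no change)
No extinction within 15 steps

Answer: 16 both-alive 1 1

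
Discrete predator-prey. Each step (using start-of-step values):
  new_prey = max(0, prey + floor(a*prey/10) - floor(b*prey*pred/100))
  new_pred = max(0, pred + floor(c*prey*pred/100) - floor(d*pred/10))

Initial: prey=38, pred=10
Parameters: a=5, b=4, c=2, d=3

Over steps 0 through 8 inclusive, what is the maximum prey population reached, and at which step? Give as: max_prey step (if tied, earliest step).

Step 1: prey: 38+19-15=42; pred: 10+7-3=14
Step 2: prey: 42+21-23=40; pred: 14+11-4=21
Step 3: prey: 40+20-33=27; pred: 21+16-6=31
Step 4: prey: 27+13-33=7; pred: 31+16-9=38
Step 5: prey: 7+3-10=0; pred: 38+5-11=32
Step 6: prey: 0+0-0=0; pred: 32+0-9=23
Step 7: prey: 0+0-0=0; pred: 23+0-6=17
Step 8: prey: 0+0-0=0; pred: 17+0-5=12
Max prey = 42 at step 1

Answer: 42 1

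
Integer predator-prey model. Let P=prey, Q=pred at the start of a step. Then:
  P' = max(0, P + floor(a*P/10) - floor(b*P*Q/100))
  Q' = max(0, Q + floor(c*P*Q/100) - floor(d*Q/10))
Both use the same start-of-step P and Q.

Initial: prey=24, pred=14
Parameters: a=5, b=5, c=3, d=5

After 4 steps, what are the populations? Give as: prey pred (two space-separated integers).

Answer: 5 12

Derivation:
Step 1: prey: 24+12-16=20; pred: 14+10-7=17
Step 2: prey: 20+10-17=13; pred: 17+10-8=19
Step 3: prey: 13+6-12=7; pred: 19+7-9=17
Step 4: prey: 7+3-5=5; pred: 17+3-8=12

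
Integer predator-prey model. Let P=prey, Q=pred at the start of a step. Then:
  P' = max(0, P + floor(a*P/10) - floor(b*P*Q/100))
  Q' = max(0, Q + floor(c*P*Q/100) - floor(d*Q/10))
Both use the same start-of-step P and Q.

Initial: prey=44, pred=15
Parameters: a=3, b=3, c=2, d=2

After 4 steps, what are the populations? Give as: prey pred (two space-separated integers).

Step 1: prey: 44+13-19=38; pred: 15+13-3=25
Step 2: prey: 38+11-28=21; pred: 25+19-5=39
Step 3: prey: 21+6-24=3; pred: 39+16-7=48
Step 4: prey: 3+0-4=0; pred: 48+2-9=41

Answer: 0 41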